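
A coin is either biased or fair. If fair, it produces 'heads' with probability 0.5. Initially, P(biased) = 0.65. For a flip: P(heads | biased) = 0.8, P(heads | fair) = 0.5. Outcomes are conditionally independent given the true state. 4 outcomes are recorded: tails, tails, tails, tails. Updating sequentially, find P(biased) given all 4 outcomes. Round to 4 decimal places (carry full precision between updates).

After 'tails': P(biased) = 0.2·0.6500 / (0.2·0.6500 + 0.5·0.3500) ≈ 0.4262
After 'tails': P(biased) = 0.2·0.4262 / (0.2·0.4262 + 0.5·0.5738) ≈ 0.2291
After 'tails': P(biased) = 0.2·0.2291 / (0.2·0.2291 + 0.5·0.7709) ≈ 0.1062
After 'tails': P(biased) = 0.2·0.1062 / (0.2·0.1062 + 0.5·0.8938) ≈ 0.0454

0.0454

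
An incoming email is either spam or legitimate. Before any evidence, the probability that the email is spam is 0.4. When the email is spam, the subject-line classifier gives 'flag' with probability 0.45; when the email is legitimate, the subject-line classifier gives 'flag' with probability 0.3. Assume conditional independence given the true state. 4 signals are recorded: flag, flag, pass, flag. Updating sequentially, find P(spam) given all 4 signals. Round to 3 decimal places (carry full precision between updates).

0.639

After 'flag': P(spam) = 0.45·0.4000 / (0.45·0.4000 + 0.3·0.6000) ≈ 0.5000
After 'flag': P(spam) = 0.45·0.5000 / (0.45·0.5000 + 0.3·0.5000) ≈ 0.6000
After 'pass': P(spam) = 0.55·0.6000 / (0.55·0.6000 + 0.7·0.4000) ≈ 0.5410
After 'flag': P(spam) = 0.45·0.5410 / (0.45·0.5410 + 0.3·0.4590) ≈ 0.6387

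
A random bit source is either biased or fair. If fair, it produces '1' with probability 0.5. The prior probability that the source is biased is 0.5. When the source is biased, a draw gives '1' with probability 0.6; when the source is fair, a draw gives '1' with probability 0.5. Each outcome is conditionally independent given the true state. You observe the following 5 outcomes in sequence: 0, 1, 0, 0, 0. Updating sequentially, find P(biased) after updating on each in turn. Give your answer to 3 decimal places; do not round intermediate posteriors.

After '0': P(biased) = 0.4·0.5000 / (0.4·0.5000 + 0.5·0.5000) ≈ 0.4444
After '1': P(biased) = 0.6·0.4444 / (0.6·0.4444 + 0.5·0.5556) ≈ 0.4898
After '0': P(biased) = 0.4·0.4898 / (0.4·0.4898 + 0.5·0.5102) ≈ 0.4344
After '0': P(biased) = 0.4·0.4344 / (0.4·0.4344 + 0.5·0.5656) ≈ 0.3806
After '0': P(biased) = 0.4·0.3806 / (0.4·0.3806 + 0.5·0.6194) ≈ 0.3295

0.330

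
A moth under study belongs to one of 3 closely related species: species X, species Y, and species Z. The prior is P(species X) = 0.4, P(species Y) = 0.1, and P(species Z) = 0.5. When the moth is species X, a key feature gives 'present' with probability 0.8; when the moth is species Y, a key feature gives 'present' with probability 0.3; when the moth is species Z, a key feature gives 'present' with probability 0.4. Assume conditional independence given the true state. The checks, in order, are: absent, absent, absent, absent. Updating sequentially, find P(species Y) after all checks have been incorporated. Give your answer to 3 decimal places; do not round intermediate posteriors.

Apply Bayes' rule sequentially, carrying P(species Y) forward.
After 'absent': normaliser = 0.2·0.4000 + 0.7·0.1000 + 0.6·0.5000; P(species X) ≈ 0.1778, P(species Y) ≈ 0.1556, P(species Z) ≈ 0.6667
After 'absent': normaliser = 0.2·0.1778 + 0.7·0.1556 + 0.6·0.6667; P(species X) ≈ 0.0653, P(species Y) ≈ 0.2000, P(species Z) ≈ 0.7347
After 'absent': normaliser = 0.2·0.0653 + 0.7·0.2000 + 0.6·0.7347; P(species X) ≈ 0.0220, P(species Y) ≈ 0.2357, P(species Z) ≈ 0.7423
After 'absent': normaliser = 0.2·0.0220 + 0.7·0.2357 + 0.6·0.7423; P(species X) ≈ 0.0072, P(species Y) ≈ 0.2684, P(species Z) ≈ 0.7244

0.268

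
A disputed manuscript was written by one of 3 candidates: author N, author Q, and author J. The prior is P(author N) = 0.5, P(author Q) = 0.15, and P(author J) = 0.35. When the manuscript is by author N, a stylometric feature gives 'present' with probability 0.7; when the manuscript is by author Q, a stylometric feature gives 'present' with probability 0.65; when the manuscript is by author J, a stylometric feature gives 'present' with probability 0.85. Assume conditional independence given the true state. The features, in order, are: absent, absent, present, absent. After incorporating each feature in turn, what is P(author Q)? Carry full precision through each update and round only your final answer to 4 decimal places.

After 'absent': normaliser = 0.3·0.5000 + 0.35·0.1500 + 0.15·0.3500; P(author N) ≈ 0.5882, P(author Q) ≈ 0.2059, P(author J) ≈ 0.2059
After 'absent': normaliser = 0.3·0.5882 + 0.35·0.2059 + 0.15·0.2059; P(author N) ≈ 0.6316, P(author Q) ≈ 0.2579, P(author J) ≈ 0.1105
After 'present': normaliser = 0.7·0.6316 + 0.65·0.2579 + 0.85·0.1105; P(author N) ≈ 0.6283, P(author Q) ≈ 0.2382, P(author J) ≈ 0.1335
After 'absent': normaliser = 0.3·0.6283 + 0.35·0.2382 + 0.15·0.1335; P(author N) ≈ 0.6457, P(author Q) ≈ 0.2857, P(author J) ≈ 0.0686

0.2857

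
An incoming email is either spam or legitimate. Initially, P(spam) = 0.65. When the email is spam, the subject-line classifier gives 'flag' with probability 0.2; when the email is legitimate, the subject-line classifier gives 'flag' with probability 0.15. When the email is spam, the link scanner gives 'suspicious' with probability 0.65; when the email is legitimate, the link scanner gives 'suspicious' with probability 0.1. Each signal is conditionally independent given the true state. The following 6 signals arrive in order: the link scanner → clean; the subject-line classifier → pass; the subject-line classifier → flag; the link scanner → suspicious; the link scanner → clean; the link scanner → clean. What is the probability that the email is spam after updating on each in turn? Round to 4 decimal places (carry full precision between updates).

0.4712

After the link scanner='clean': P(spam) = 0.35·0.6500 / (0.35·0.6500 + 0.9·0.3500) ≈ 0.4194
After the subject-line classifier='pass': P(spam) = 0.8·0.4194 / (0.8·0.4194 + 0.85·0.5806) ≈ 0.4047
After the subject-line classifier='flag': P(spam) = 0.2·0.4047 / (0.2·0.4047 + 0.15·0.5953) ≈ 0.4754
After the link scanner='suspicious': P(spam) = 0.65·0.4754 / (0.65·0.4754 + 0.1·0.5246) ≈ 0.8549
After the link scanner='clean': P(spam) = 0.35·0.8549 / (0.35·0.8549 + 0.9·0.1451) ≈ 0.6961
After the link scanner='clean': P(spam) = 0.35·0.6961 / (0.35·0.6961 + 0.9·0.3039) ≈ 0.4712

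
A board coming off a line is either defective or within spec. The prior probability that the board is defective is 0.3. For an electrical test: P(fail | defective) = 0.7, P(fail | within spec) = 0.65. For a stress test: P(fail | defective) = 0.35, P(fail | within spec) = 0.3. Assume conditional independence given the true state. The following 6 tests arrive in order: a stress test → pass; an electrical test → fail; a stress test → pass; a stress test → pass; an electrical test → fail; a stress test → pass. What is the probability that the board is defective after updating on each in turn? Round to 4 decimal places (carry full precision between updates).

0.2698

After a stress test='pass': P(defective) = 0.65·0.3000 / (0.65·0.3000 + 0.7·0.7000) ≈ 0.2847
After an electrical test='fail': P(defective) = 0.7·0.2847 / (0.7·0.2847 + 0.65·0.7153) ≈ 0.3000
After a stress test='pass': P(defective) = 0.65·0.3000 / (0.65·0.3000 + 0.7·0.7000) ≈ 0.2847
After a stress test='pass': P(defective) = 0.65·0.2847 / (0.65·0.2847 + 0.7·0.7153) ≈ 0.2698
After an electrical test='fail': P(defective) = 0.7·0.2698 / (0.7·0.2698 + 0.65·0.7302) ≈ 0.2847
After a stress test='pass': P(defective) = 0.65·0.2847 / (0.65·0.2847 + 0.7·0.7153) ≈ 0.2698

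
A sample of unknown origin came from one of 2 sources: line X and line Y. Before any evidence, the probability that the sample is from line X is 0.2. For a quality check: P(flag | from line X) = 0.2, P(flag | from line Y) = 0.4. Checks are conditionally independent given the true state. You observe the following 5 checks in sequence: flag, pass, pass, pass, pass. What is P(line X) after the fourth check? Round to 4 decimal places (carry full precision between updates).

Each posterior becomes the prior for the next update.
After 'flag': P(line X) = 0.2·0.2000 / (0.2·0.2000 + 0.4·0.8000) ≈ 0.1111
After 'pass': P(line X) = 0.8·0.1111 / (0.8·0.1111 + 0.6·0.8889) ≈ 0.1429
After 'pass': P(line X) = 0.8·0.1429 / (0.8·0.1429 + 0.6·0.8571) ≈ 0.1818
After 'pass': P(line X) = 0.8·0.1818 / (0.8·0.1818 + 0.6·0.8182) ≈ 0.2286

0.2286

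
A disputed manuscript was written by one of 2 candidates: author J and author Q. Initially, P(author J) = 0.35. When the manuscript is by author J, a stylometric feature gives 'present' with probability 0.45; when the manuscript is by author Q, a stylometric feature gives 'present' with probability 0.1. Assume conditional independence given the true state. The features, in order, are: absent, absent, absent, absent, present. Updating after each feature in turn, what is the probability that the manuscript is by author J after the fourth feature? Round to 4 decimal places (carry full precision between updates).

After 'absent': P(author J) = 0.55·0.3500 / (0.55·0.3500 + 0.9·0.6500) ≈ 0.2476
After 'absent': P(author J) = 0.55·0.2476 / (0.55·0.2476 + 0.9·0.7524) ≈ 0.1674
After 'absent': P(author J) = 0.55·0.1674 / (0.55·0.1674 + 0.9·0.8326) ≈ 0.1094
After 'absent': P(author J) = 0.55·0.1094 / (0.55·0.1094 + 0.9·0.8906) ≈ 0.0699

0.0699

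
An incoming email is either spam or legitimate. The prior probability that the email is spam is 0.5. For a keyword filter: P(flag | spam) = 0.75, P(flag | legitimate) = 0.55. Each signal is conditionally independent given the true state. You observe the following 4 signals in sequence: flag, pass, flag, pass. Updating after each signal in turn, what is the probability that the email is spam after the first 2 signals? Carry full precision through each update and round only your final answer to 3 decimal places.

0.431

Apply Bayes' rule sequentially, carrying P(spam) forward.
After 'flag': P(spam) = 0.75·0.5000 / (0.75·0.5000 + 0.55·0.5000) ≈ 0.5769
After 'pass': P(spam) = 0.25·0.5769 / (0.25·0.5769 + 0.45·0.4231) ≈ 0.4310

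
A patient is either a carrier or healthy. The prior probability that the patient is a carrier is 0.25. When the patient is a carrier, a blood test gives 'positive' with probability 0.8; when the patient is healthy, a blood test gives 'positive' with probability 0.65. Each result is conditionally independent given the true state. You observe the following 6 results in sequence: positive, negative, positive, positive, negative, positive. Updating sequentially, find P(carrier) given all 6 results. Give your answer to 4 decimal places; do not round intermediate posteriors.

Apply Bayes' rule sequentially, carrying P(carrier) forward.
After 'positive': P(carrier) = 0.8·0.2500 / (0.8·0.2500 + 0.65·0.7500) ≈ 0.2909
After 'negative': P(carrier) = 0.2·0.2909 / (0.2·0.2909 + 0.35·0.7091) ≈ 0.1899
After 'positive': P(carrier) = 0.8·0.1899 / (0.8·0.1899 + 0.65·0.8101) ≈ 0.2239
After 'positive': P(carrier) = 0.8·0.2239 / (0.8·0.2239 + 0.65·0.7761) ≈ 0.2621
After 'negative': P(carrier) = 0.2·0.2621 / (0.2·0.2621 + 0.35·0.7379) ≈ 0.1687
After 'positive': P(carrier) = 0.8·0.1687 / (0.8·0.1687 + 0.65·0.8313) ≈ 0.1998

0.1998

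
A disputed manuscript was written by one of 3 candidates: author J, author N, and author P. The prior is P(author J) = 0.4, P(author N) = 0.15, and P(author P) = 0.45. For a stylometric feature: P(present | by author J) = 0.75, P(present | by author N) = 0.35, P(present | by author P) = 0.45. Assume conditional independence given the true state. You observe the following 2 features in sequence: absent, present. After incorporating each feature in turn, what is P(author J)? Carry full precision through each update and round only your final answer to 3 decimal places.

0.340

After 'absent': normaliser = 0.25·0.4000 + 0.65·0.1500 + 0.55·0.4500; P(author J) ≈ 0.2247, P(author N) ≈ 0.2191, P(author P) ≈ 0.5562
After 'present': normaliser = 0.75·0.2247 + 0.35·0.2191 + 0.45·0.5562; P(author J) ≈ 0.3401, P(author N) ≈ 0.1548, P(author P) ≈ 0.5051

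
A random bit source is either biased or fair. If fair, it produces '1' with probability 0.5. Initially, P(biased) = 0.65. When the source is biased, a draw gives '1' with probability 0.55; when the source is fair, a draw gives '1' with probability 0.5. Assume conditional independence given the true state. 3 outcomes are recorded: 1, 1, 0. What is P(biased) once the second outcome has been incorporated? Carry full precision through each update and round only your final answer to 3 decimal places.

After '1': P(biased) = 0.55·0.6500 / (0.55·0.6500 + 0.5·0.3500) ≈ 0.6714
After '1': P(biased) = 0.55·0.6714 / (0.55·0.6714 + 0.5·0.3286) ≈ 0.6920

0.692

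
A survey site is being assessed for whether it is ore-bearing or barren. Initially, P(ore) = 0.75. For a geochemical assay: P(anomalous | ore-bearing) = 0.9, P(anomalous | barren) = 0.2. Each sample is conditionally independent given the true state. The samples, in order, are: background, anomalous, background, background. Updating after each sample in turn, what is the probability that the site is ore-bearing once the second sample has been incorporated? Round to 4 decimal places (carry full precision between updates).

Each posterior becomes the prior for the next update.
After 'background': P(ore) = 0.1·0.7500 / (0.1·0.7500 + 0.8·0.2500) ≈ 0.2727
After 'anomalous': P(ore) = 0.9·0.2727 / (0.9·0.2727 + 0.2·0.7273) ≈ 0.6279

0.6279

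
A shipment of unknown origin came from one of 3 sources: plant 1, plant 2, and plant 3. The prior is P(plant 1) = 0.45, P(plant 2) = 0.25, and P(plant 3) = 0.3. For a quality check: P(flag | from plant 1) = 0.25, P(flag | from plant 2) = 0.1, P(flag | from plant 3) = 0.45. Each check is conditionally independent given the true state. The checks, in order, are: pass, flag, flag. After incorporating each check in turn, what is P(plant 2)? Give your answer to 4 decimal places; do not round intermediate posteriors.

Apply Bayes' rule sequentially, carrying P(plant 2) forward.
After 'pass': normaliser = 0.75·0.4500 + 0.9·0.2500 + 0.55·0.3000; P(plant 1) ≈ 0.4639, P(plant 2) ≈ 0.3093, P(plant 3) ≈ 0.2268
After 'flag': normaliser = 0.25·0.4639 + 0.1·0.3093 + 0.45·0.2268; P(plant 1) ≈ 0.4658, P(plant 2) ≈ 0.1242, P(plant 3) ≈ 0.4099
After 'flag': normaliser = 0.25·0.4658 + 0.1·0.1242 + 0.45·0.4099; P(plant 1) ≈ 0.3717, P(plant 2) ≈ 0.0396, P(plant 3) ≈ 0.5887

0.0396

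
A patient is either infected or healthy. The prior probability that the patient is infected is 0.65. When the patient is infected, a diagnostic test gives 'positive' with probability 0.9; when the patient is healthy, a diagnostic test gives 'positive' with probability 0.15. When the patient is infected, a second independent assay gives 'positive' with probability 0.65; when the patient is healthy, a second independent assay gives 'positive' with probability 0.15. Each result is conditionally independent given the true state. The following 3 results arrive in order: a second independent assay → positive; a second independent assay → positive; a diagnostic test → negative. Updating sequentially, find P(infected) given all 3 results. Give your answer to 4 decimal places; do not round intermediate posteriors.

Each posterior becomes the prior for the next update.
After a second independent assay='positive': P(infected) = 0.65·0.6500 / (0.65·0.6500 + 0.15·0.3500) ≈ 0.8895
After a second independent assay='positive': P(infected) = 0.65·0.8895 / (0.65·0.8895 + 0.15·0.1105) ≈ 0.9721
After a diagnostic test='negative': P(infected) = 0.1·0.9721 / (0.1·0.9721 + 0.85·0.0279) ≈ 0.8040

0.8040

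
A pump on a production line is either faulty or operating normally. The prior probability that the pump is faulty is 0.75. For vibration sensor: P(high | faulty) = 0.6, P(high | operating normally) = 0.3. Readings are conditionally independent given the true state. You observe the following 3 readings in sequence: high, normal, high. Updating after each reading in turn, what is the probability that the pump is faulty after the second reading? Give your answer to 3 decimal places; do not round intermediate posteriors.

0.774

Apply Bayes' rule sequentially, carrying P(faulty) forward.
After 'high': P(faulty) = 0.6·0.7500 / (0.6·0.7500 + 0.3·0.2500) ≈ 0.8571
After 'normal': P(faulty) = 0.4·0.8571 / (0.4·0.8571 + 0.7·0.1429) ≈ 0.7742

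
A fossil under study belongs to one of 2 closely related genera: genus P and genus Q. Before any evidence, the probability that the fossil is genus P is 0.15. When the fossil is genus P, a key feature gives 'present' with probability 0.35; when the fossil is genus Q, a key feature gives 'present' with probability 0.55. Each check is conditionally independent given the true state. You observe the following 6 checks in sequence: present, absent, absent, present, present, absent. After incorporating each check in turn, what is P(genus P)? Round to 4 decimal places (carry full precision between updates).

After 'present': P(genus P) = 0.35·0.1500 / (0.35·0.1500 + 0.55·0.8500) ≈ 0.1010
After 'absent': P(genus P) = 0.65·0.1010 / (0.65·0.1010 + 0.45·0.8990) ≈ 0.1396
After 'absent': P(genus P) = 0.65·0.1396 / (0.65·0.1396 + 0.45·0.8604) ≈ 0.1898
After 'present': P(genus P) = 0.35·0.1898 / (0.35·0.1898 + 0.55·0.8102) ≈ 0.1298
After 'present': P(genus P) = 0.35·0.1298 / (0.35·0.1298 + 0.55·0.8702) ≈ 0.0867
After 'absent': P(genus P) = 0.65·0.0867 / (0.65·0.0867 + 0.45·0.9133) ≈ 0.1205

0.1205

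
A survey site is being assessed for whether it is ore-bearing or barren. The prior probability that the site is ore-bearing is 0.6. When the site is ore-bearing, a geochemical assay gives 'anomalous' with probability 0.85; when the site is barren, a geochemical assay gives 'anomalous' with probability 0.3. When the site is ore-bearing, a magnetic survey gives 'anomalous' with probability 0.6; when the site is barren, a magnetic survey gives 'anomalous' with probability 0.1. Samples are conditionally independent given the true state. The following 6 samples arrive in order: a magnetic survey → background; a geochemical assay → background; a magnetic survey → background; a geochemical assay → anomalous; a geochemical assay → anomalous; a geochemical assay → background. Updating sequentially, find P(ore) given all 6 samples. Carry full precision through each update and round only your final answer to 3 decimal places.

0.098

Each posterior becomes the prior for the next update.
After a magnetic survey='background': P(ore) = 0.4·0.6000 / (0.4·0.6000 + 0.9·0.4000) ≈ 0.4000
After a geochemical assay='background': P(ore) = 0.15·0.4000 / (0.15·0.4000 + 0.7·0.6000) ≈ 0.1250
After a magnetic survey='background': P(ore) = 0.4·0.1250 / (0.4·0.1250 + 0.9·0.8750) ≈ 0.0597
After a geochemical assay='anomalous': P(ore) = 0.85·0.0597 / (0.85·0.0597 + 0.3·0.9403) ≈ 0.1525
After a geochemical assay='anomalous': P(ore) = 0.85·0.1525 / (0.85·0.1525 + 0.3·0.8475) ≈ 0.3376
After a geochemical assay='background': P(ore) = 0.15·0.3376 / (0.15·0.3376 + 0.7·0.6624) ≈ 0.0985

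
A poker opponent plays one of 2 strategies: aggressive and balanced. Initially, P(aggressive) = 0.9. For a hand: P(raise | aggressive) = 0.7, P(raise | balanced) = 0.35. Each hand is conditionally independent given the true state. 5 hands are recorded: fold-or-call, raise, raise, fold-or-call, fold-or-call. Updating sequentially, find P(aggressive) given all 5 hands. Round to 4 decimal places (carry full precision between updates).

After 'fold-or-call': P(aggressive) = 0.3·0.9000 / (0.3·0.9000 + 0.65·0.1000) ≈ 0.8060
After 'raise': P(aggressive) = 0.7·0.8060 / (0.7·0.8060 + 0.35·0.1940) ≈ 0.8926
After 'raise': P(aggressive) = 0.7·0.8926 / (0.7·0.8926 + 0.35·0.1074) ≈ 0.9432
After 'fold-or-call': P(aggressive) = 0.3·0.9432 / (0.3·0.9432 + 0.65·0.0568) ≈ 0.8846
After 'fold-or-call': P(aggressive) = 0.3·0.8846 / (0.3·0.8846 + 0.65·0.1154) ≈ 0.7797

0.7797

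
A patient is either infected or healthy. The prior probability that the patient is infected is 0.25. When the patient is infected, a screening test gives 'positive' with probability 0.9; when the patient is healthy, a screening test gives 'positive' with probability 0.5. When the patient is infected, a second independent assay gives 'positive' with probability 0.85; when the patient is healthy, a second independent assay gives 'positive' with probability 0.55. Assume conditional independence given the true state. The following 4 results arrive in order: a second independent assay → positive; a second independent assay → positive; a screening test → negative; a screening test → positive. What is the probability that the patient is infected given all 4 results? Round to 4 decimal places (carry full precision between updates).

After a second independent assay='positive': P(infected) = 0.85·0.2500 / (0.85·0.2500 + 0.55·0.7500) ≈ 0.3400
After a second independent assay='positive': P(infected) = 0.85·0.3400 / (0.85·0.3400 + 0.55·0.6600) ≈ 0.4433
After a screening test='negative': P(infected) = 0.1·0.4433 / (0.1·0.4433 + 0.5·0.5567) ≈ 0.1374
After a screening test='positive': P(infected) = 0.9·0.1374 / (0.9·0.1374 + 0.5·0.8626) ≈ 0.2228

0.2228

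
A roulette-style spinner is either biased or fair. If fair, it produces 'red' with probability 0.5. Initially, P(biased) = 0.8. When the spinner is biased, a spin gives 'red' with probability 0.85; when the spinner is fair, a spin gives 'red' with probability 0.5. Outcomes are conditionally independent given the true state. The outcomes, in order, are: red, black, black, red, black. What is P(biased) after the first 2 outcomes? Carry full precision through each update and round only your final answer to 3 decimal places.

After 'red': P(biased) = 0.85·0.8000 / (0.85·0.8000 + 0.5·0.2000) ≈ 0.8718
After 'black': P(biased) = 0.15·0.8718 / (0.15·0.8718 + 0.5·0.1282) ≈ 0.6711

0.671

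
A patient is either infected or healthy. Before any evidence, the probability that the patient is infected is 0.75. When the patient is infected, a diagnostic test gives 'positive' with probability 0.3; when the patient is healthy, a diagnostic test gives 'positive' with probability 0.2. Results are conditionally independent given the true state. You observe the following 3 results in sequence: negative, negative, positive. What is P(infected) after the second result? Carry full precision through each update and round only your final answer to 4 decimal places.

After 'negative': P(infected) = 0.7·0.7500 / (0.7·0.7500 + 0.8·0.2500) ≈ 0.7241
After 'negative': P(infected) = 0.7·0.7241 / (0.7·0.7241 + 0.8·0.2759) ≈ 0.6967

0.6967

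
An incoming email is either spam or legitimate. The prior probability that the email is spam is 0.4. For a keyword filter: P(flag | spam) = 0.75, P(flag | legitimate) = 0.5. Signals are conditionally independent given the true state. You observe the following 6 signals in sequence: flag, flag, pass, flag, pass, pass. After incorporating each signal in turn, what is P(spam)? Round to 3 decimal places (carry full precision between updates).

0.220

After 'flag': P(spam) = 0.75·0.4000 / (0.75·0.4000 + 0.5·0.6000) ≈ 0.5000
After 'flag': P(spam) = 0.75·0.5000 / (0.75·0.5000 + 0.5·0.5000) ≈ 0.6000
After 'pass': P(spam) = 0.25·0.6000 / (0.25·0.6000 + 0.5·0.4000) ≈ 0.4286
After 'flag': P(spam) = 0.75·0.4286 / (0.75·0.4286 + 0.5·0.5714) ≈ 0.5294
After 'pass': P(spam) = 0.25·0.5294 / (0.25·0.5294 + 0.5·0.4706) ≈ 0.3600
After 'pass': P(spam) = 0.25·0.3600 / (0.25·0.3600 + 0.5·0.6400) ≈ 0.2195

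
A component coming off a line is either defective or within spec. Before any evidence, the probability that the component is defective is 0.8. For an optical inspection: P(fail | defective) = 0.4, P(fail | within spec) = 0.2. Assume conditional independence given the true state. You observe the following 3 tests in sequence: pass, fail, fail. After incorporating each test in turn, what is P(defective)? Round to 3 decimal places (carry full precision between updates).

After 'pass': P(defective) = 0.6·0.8000 / (0.6·0.8000 + 0.8·0.2000) ≈ 0.7500
After 'fail': P(defective) = 0.4·0.7500 / (0.4·0.7500 + 0.2·0.2500) ≈ 0.8571
After 'fail': P(defective) = 0.4·0.8571 / (0.4·0.8571 + 0.2·0.1429) ≈ 0.9231

0.923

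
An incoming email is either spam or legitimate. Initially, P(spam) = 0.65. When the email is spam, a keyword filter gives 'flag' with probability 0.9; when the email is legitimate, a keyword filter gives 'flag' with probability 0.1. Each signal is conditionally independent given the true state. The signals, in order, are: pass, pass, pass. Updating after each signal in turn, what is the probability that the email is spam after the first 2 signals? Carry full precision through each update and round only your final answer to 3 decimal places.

0.022

After 'pass': P(spam) = 0.1·0.6500 / (0.1·0.6500 + 0.9·0.3500) ≈ 0.1711
After 'pass': P(spam) = 0.1·0.1711 / (0.1·0.1711 + 0.9·0.8289) ≈ 0.0224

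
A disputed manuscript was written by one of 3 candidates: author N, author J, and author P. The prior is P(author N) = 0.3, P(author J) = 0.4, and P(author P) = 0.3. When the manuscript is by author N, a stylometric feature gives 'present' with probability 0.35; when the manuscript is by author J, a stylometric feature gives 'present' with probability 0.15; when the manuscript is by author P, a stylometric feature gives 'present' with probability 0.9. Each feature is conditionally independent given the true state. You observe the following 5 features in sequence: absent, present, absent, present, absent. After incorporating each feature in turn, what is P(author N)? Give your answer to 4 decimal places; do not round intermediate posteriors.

0.6362

Apply Bayes' rule sequentially, carrying P(author N) forward.
After 'absent': normaliser = 0.65·0.3000 + 0.85·0.4000 + 0.1·0.3000; P(author N) ≈ 0.3451, P(author J) ≈ 0.6018, P(author P) ≈ 0.0531
After 'present': normaliser = 0.35·0.3451 + 0.15·0.6018 + 0.9·0.0531; P(author N) ≈ 0.4667, P(author J) ≈ 0.3487, P(author P) ≈ 0.1846
After 'absent': normaliser = 0.65·0.4667 + 0.85·0.3487 + 0.1·0.1846; P(author N) ≈ 0.4907, P(author J) ≈ 0.4795, P(author P) ≈ 0.0299
After 'present': normaliser = 0.35·0.4907 + 0.15·0.4795 + 0.9·0.0299; P(author N) ≈ 0.6348, P(author J) ≈ 0.2658, P(author P) ≈ 0.0993
After 'absent': normaliser = 0.65·0.6348 + 0.85·0.2658 + 0.1·0.0993; P(author N) ≈ 0.6362, P(author J) ≈ 0.3484, P(author P) ≈ 0.0153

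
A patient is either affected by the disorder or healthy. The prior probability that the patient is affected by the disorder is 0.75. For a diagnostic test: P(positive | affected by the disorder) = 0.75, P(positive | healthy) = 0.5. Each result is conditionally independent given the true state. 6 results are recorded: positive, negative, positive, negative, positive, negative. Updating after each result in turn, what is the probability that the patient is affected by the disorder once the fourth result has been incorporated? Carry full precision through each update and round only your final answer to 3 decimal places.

0.628

Apply Bayes' rule sequentially, carrying P(affected) forward.
After 'positive': P(affected) = 0.75·0.7500 / (0.75·0.7500 + 0.5·0.2500) ≈ 0.8182
After 'negative': P(affected) = 0.25·0.8182 / (0.25·0.8182 + 0.5·0.1818) ≈ 0.6923
After 'positive': P(affected) = 0.75·0.6923 / (0.75·0.6923 + 0.5·0.3077) ≈ 0.7714
After 'negative': P(affected) = 0.25·0.7714 / (0.25·0.7714 + 0.5·0.2286) ≈ 0.6279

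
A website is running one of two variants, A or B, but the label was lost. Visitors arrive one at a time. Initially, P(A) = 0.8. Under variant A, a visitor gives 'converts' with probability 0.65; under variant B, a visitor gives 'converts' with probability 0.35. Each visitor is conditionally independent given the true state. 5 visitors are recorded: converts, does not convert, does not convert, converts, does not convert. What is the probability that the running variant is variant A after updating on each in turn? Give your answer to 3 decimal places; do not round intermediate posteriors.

0.683

After 'converts': P(A) = 0.65·0.8000 / (0.65·0.8000 + 0.35·0.2000) ≈ 0.8814
After 'does not convert': P(A) = 0.35·0.8814 / (0.35·0.8814 + 0.65·0.1186) ≈ 0.8000
After 'does not convert': P(A) = 0.35·0.8000 / (0.35·0.8000 + 0.65·0.2000) ≈ 0.6829
After 'converts': P(A) = 0.65·0.6829 / (0.65·0.6829 + 0.35·0.3171) ≈ 0.8000
After 'does not convert': P(A) = 0.35·0.8000 / (0.35·0.8000 + 0.65·0.2000) ≈ 0.6829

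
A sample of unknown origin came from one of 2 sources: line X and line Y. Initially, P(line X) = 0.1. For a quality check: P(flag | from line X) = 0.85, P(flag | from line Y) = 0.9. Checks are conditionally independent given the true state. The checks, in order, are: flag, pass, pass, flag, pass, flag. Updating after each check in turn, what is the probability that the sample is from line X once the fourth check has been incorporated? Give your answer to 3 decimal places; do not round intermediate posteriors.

0.182

After 'flag': P(line X) = 0.85·0.1000 / (0.85·0.1000 + 0.9·0.9000) ≈ 0.0950
After 'pass': P(line X) = 0.15·0.0950 / (0.15·0.0950 + 0.1·0.9050) ≈ 0.1360
After 'pass': P(line X) = 0.15·0.1360 / (0.15·0.1360 + 0.1·0.8640) ≈ 0.1910
After 'flag': P(line X) = 0.85·0.1910 / (0.85·0.1910 + 0.9·0.8090) ≈ 0.1823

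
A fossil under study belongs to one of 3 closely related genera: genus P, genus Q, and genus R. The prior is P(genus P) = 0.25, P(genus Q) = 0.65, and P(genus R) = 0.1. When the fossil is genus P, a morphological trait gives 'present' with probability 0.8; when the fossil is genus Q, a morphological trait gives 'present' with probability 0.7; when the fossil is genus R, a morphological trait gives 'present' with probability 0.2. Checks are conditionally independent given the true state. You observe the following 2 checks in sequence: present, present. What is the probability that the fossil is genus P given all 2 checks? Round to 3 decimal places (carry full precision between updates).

After 'present': normaliser = 0.8·0.2500 + 0.7·0.6500 + 0.2·0.1000; P(genus P) ≈ 0.2963, P(genus Q) ≈ 0.6741, P(genus R) ≈ 0.0296
After 'present': normaliser = 0.8·0.2963 + 0.7·0.6741 + 0.2·0.0296; P(genus P) ≈ 0.3316, P(genus Q) ≈ 0.6601, P(genus R) ≈ 0.0083

0.332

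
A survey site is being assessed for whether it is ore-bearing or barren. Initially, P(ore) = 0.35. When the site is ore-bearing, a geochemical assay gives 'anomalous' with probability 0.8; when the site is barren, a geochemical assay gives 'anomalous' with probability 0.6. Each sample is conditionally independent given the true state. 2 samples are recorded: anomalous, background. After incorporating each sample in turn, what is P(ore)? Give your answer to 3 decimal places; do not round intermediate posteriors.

0.264

After 'anomalous': P(ore) = 0.8·0.3500 / (0.8·0.3500 + 0.6·0.6500) ≈ 0.4179
After 'background': P(ore) = 0.2·0.4179 / (0.2·0.4179 + 0.4·0.5821) ≈ 0.2642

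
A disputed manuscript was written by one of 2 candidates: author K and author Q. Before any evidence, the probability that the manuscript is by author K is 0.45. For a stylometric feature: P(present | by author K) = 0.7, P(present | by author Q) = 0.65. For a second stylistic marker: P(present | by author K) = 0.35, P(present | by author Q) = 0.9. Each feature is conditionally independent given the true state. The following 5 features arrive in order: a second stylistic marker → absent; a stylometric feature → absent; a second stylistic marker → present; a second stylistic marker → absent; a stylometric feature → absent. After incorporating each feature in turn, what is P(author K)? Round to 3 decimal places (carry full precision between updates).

After a second stylistic marker='absent': P(author K) = 0.65·0.4500 / (0.65·0.4500 + 0.1·0.5500) ≈ 0.8417
After a stylometric feature='absent': P(author K) = 0.3·0.8417 / (0.3·0.8417 + 0.35·0.1583) ≈ 0.8201
After a second stylistic marker='present': P(author K) = 0.35·0.8201 / (0.35·0.8201 + 0.9·0.1799) ≈ 0.6393
After a second stylistic marker='absent': P(author K) = 0.65·0.6393 / (0.65·0.6393 + 0.1·0.3607) ≈ 0.9201
After a stylometric feature='absent': P(author K) = 0.3·0.9201 / (0.3·0.9201 + 0.35·0.0799) ≈ 0.9081

0.908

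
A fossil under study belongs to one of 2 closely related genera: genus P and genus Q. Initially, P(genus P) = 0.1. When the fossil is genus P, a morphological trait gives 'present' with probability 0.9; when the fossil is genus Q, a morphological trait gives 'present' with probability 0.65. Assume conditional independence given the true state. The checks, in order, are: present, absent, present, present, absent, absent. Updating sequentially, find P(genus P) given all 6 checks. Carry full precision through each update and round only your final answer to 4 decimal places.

0.0068

Apply Bayes' rule sequentially, carrying P(genus P) forward.
After 'present': P(genus P) = 0.9·0.1000 / (0.9·0.1000 + 0.65·0.9000) ≈ 0.1333
After 'absent': P(genus P) = 0.1·0.1333 / (0.1·0.1333 + 0.35·0.8667) ≈ 0.0421
After 'present': P(genus P) = 0.9·0.0421 / (0.9·0.0421 + 0.65·0.9579) ≈ 0.0574
After 'present': P(genus P) = 0.9·0.0574 / (0.9·0.0574 + 0.65·0.9426) ≈ 0.0777
After 'absent': P(genus P) = 0.1·0.0777 / (0.1·0.0777 + 0.35·0.9223) ≈ 0.0235
After 'absent': P(genus P) = 0.1·0.0235 / (0.1·0.0235 + 0.35·0.9765) ≈ 0.0068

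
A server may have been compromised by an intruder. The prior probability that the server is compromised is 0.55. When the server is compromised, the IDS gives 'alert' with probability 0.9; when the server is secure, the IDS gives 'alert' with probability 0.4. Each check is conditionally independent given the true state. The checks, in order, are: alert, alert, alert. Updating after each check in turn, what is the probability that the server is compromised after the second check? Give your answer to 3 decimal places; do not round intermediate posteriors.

Apply Bayes' rule sequentially, carrying P(compromised) forward.
After 'alert': P(compromised) = 0.9·0.5500 / (0.9·0.5500 + 0.4·0.4500) ≈ 0.7333
After 'alert': P(compromised) = 0.9·0.7333 / (0.9·0.7333 + 0.4·0.2667) ≈ 0.8609

0.861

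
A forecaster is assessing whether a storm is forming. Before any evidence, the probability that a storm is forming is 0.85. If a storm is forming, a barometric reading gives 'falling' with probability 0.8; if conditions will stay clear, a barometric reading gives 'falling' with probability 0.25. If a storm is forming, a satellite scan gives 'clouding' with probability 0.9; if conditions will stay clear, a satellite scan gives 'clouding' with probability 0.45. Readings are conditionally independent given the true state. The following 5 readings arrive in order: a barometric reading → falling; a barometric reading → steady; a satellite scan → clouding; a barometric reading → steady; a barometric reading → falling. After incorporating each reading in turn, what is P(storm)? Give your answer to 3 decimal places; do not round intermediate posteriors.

After a barometric reading='falling': P(storm) = 0.8·0.8500 / (0.8·0.8500 + 0.25·0.1500) ≈ 0.9477
After a barometric reading='steady': P(storm) = 0.2·0.9477 / (0.2·0.9477 + 0.75·0.0523) ≈ 0.8286
After a satellite scan='clouding': P(storm) = 0.9·0.8286 / (0.9·0.8286 + 0.45·0.1714) ≈ 0.9063
After a barometric reading='steady': P(storm) = 0.2·0.9063 / (0.2·0.9063 + 0.75·0.0937) ≈ 0.7206
After a barometric reading='falling': P(storm) = 0.8·0.7206 / (0.8·0.7206 + 0.25·0.2794) ≈ 0.8919

0.892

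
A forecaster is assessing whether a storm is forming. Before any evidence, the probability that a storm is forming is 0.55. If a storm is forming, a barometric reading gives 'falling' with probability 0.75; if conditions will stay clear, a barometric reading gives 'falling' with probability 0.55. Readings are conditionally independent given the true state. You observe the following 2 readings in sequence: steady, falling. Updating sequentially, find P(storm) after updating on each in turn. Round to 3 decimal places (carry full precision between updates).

After 'steady': P(storm) = 0.25·0.5500 / (0.25·0.5500 + 0.45·0.4500) ≈ 0.4044
After 'falling': P(storm) = 0.75·0.4044 / (0.75·0.4044 + 0.55·0.5956) ≈ 0.4808

0.481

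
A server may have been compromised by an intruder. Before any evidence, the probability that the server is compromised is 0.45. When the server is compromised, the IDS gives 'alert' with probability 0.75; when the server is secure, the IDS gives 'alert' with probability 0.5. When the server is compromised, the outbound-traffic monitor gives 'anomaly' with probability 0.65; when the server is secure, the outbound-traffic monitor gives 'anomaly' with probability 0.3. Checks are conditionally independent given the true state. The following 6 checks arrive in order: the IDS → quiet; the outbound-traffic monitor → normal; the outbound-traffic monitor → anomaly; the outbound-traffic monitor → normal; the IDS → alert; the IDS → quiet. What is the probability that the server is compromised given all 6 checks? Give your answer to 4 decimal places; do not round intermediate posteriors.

After the IDS='quiet': P(compromised) = 0.25·0.4500 / (0.25·0.4500 + 0.5·0.5500) ≈ 0.2903
After the outbound-traffic monitor='normal': P(compromised) = 0.35·0.2903 / (0.35·0.2903 + 0.7·0.7097) ≈ 0.1698
After the outbound-traffic monitor='anomaly': P(compromised) = 0.65·0.1698 / (0.65·0.1698 + 0.3·0.8302) ≈ 0.3071
After the outbound-traffic monitor='normal': P(compromised) = 0.35·0.3071 / (0.35·0.3071 + 0.7·0.6929) ≈ 0.1814
After the IDS='alert': P(compromised) = 0.75·0.1814 / (0.75·0.1814 + 0.5·0.8186) ≈ 0.2495
After the IDS='quiet': P(compromised) = 0.25·0.2495 / (0.25·0.2495 + 0.5·0.7505) ≈ 0.1425

0.1425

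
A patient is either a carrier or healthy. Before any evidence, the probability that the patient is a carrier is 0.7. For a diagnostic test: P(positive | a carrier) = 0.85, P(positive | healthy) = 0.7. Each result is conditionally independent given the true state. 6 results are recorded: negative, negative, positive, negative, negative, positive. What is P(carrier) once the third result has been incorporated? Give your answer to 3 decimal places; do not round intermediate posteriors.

After 'negative': P(carrier) = 0.15·0.7000 / (0.15·0.7000 + 0.3·0.3000) ≈ 0.5385
After 'negative': P(carrier) = 0.15·0.5385 / (0.15·0.5385 + 0.3·0.4615) ≈ 0.3684
After 'positive': P(carrier) = 0.85·0.3684 / (0.85·0.3684 + 0.7·0.6316) ≈ 0.4146

0.415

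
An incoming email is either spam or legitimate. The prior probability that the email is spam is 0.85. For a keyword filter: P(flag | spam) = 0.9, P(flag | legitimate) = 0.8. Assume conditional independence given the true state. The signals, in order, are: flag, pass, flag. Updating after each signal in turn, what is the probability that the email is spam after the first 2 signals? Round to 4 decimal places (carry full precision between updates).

0.7612

After 'flag': P(spam) = 0.9·0.8500 / (0.9·0.8500 + 0.8·0.1500) ≈ 0.8644
After 'pass': P(spam) = 0.1·0.8644 / (0.1·0.8644 + 0.2·0.1356) ≈ 0.7612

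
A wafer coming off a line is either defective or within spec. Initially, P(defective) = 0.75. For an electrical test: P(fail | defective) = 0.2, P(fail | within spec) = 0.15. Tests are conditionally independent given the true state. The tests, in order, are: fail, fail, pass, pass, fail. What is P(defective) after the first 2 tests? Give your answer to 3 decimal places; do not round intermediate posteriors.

After 'fail': P(defective) = 0.2·0.7500 / (0.2·0.7500 + 0.15·0.2500) ≈ 0.8000
After 'fail': P(defective) = 0.2·0.8000 / (0.2·0.8000 + 0.15·0.2000) ≈ 0.8421

0.842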